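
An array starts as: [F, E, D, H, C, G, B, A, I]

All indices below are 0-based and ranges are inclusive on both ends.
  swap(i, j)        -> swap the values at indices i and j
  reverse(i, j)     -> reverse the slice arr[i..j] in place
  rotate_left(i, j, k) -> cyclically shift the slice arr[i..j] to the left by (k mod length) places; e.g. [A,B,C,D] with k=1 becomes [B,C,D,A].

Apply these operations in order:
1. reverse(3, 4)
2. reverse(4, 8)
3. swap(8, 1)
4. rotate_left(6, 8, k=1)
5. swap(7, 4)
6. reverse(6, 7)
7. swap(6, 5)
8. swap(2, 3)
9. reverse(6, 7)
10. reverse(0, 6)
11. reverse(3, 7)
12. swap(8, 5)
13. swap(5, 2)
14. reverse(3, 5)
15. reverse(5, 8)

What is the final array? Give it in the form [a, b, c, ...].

Answer: [G, I, B, E, F, H, D, C, A]

Derivation:
After 1 (reverse(3, 4)): [F, E, D, C, H, G, B, A, I]
After 2 (reverse(4, 8)): [F, E, D, C, I, A, B, G, H]
After 3 (swap(8, 1)): [F, H, D, C, I, A, B, G, E]
After 4 (rotate_left(6, 8, k=1)): [F, H, D, C, I, A, G, E, B]
After 5 (swap(7, 4)): [F, H, D, C, E, A, G, I, B]
After 6 (reverse(6, 7)): [F, H, D, C, E, A, I, G, B]
After 7 (swap(6, 5)): [F, H, D, C, E, I, A, G, B]
After 8 (swap(2, 3)): [F, H, C, D, E, I, A, G, B]
After 9 (reverse(6, 7)): [F, H, C, D, E, I, G, A, B]
After 10 (reverse(0, 6)): [G, I, E, D, C, H, F, A, B]
After 11 (reverse(3, 7)): [G, I, E, A, F, H, C, D, B]
After 12 (swap(8, 5)): [G, I, E, A, F, B, C, D, H]
After 13 (swap(5, 2)): [G, I, B, A, F, E, C, D, H]
After 14 (reverse(3, 5)): [G, I, B, E, F, A, C, D, H]
After 15 (reverse(5, 8)): [G, I, B, E, F, H, D, C, A]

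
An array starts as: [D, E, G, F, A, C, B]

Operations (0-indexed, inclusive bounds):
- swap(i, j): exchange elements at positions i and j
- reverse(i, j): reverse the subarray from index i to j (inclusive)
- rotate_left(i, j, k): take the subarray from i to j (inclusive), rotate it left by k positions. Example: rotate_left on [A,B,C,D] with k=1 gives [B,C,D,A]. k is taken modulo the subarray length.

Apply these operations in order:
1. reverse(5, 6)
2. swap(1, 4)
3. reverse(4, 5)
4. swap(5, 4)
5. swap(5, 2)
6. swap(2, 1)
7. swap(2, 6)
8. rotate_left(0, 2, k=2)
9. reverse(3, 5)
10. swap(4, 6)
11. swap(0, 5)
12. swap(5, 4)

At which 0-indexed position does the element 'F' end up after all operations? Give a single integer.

After 1 (reverse(5, 6)): [D, E, G, F, A, B, C]
After 2 (swap(1, 4)): [D, A, G, F, E, B, C]
After 3 (reverse(4, 5)): [D, A, G, F, B, E, C]
After 4 (swap(5, 4)): [D, A, G, F, E, B, C]
After 5 (swap(5, 2)): [D, A, B, F, E, G, C]
After 6 (swap(2, 1)): [D, B, A, F, E, G, C]
After 7 (swap(2, 6)): [D, B, C, F, E, G, A]
After 8 (rotate_left(0, 2, k=2)): [C, D, B, F, E, G, A]
After 9 (reverse(3, 5)): [C, D, B, G, E, F, A]
After 10 (swap(4, 6)): [C, D, B, G, A, F, E]
After 11 (swap(0, 5)): [F, D, B, G, A, C, E]
After 12 (swap(5, 4)): [F, D, B, G, C, A, E]

Answer: 0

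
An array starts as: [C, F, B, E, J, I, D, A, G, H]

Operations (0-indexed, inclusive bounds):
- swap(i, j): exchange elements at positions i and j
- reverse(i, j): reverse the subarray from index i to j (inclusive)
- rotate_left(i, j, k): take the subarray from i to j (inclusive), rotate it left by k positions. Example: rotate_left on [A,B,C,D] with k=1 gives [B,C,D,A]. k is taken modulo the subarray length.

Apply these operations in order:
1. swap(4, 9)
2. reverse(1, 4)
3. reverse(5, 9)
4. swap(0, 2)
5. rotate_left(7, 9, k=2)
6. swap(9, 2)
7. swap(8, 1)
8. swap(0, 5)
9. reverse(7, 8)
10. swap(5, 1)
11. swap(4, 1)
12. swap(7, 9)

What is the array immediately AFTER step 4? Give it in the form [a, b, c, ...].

After 1 (swap(4, 9)): [C, F, B, E, H, I, D, A, G, J]
After 2 (reverse(1, 4)): [C, H, E, B, F, I, D, A, G, J]
After 3 (reverse(5, 9)): [C, H, E, B, F, J, G, A, D, I]
After 4 (swap(0, 2)): [E, H, C, B, F, J, G, A, D, I]

Answer: [E, H, C, B, F, J, G, A, D, I]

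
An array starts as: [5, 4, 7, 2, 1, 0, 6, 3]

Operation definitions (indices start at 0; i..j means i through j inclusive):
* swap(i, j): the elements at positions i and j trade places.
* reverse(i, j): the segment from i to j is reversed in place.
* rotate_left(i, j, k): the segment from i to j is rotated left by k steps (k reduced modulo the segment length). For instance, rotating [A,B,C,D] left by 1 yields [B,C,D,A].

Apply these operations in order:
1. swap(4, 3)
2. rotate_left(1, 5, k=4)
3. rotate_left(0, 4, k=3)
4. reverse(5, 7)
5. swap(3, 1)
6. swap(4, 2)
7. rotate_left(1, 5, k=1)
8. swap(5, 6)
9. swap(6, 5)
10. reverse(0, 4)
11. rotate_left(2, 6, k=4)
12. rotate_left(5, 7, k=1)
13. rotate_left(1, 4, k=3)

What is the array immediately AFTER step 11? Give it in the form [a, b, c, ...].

Answer: [3, 5, 6, 1, 4, 7, 0, 2]

Derivation:
After 1 (swap(4, 3)): [5, 4, 7, 1, 2, 0, 6, 3]
After 2 (rotate_left(1, 5, k=4)): [5, 0, 4, 7, 1, 2, 6, 3]
After 3 (rotate_left(0, 4, k=3)): [7, 1, 5, 0, 4, 2, 6, 3]
After 4 (reverse(5, 7)): [7, 1, 5, 0, 4, 3, 6, 2]
After 5 (swap(3, 1)): [7, 0, 5, 1, 4, 3, 6, 2]
After 6 (swap(4, 2)): [7, 0, 4, 1, 5, 3, 6, 2]
After 7 (rotate_left(1, 5, k=1)): [7, 4, 1, 5, 3, 0, 6, 2]
After 8 (swap(5, 6)): [7, 4, 1, 5, 3, 6, 0, 2]
After 9 (swap(6, 5)): [7, 4, 1, 5, 3, 0, 6, 2]
After 10 (reverse(0, 4)): [3, 5, 1, 4, 7, 0, 6, 2]
After 11 (rotate_left(2, 6, k=4)): [3, 5, 6, 1, 4, 7, 0, 2]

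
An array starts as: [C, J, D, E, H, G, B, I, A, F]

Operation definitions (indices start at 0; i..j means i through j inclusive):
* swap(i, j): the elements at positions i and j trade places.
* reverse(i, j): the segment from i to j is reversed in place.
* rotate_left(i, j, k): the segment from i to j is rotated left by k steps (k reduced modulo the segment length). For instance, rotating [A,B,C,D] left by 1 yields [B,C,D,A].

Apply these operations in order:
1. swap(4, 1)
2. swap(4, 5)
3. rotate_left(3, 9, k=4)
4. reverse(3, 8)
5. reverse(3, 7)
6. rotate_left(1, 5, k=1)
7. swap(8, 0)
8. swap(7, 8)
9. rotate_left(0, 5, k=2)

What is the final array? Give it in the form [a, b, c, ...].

After 1 (swap(4, 1)): [C, H, D, E, J, G, B, I, A, F]
After 2 (swap(4, 5)): [C, H, D, E, G, J, B, I, A, F]
After 3 (rotate_left(3, 9, k=4)): [C, H, D, I, A, F, E, G, J, B]
After 4 (reverse(3, 8)): [C, H, D, J, G, E, F, A, I, B]
After 5 (reverse(3, 7)): [C, H, D, A, F, E, G, J, I, B]
After 6 (rotate_left(1, 5, k=1)): [C, D, A, F, E, H, G, J, I, B]
After 7 (swap(8, 0)): [I, D, A, F, E, H, G, J, C, B]
After 8 (swap(7, 8)): [I, D, A, F, E, H, G, C, J, B]
After 9 (rotate_left(0, 5, k=2)): [A, F, E, H, I, D, G, C, J, B]

Answer: [A, F, E, H, I, D, G, C, J, B]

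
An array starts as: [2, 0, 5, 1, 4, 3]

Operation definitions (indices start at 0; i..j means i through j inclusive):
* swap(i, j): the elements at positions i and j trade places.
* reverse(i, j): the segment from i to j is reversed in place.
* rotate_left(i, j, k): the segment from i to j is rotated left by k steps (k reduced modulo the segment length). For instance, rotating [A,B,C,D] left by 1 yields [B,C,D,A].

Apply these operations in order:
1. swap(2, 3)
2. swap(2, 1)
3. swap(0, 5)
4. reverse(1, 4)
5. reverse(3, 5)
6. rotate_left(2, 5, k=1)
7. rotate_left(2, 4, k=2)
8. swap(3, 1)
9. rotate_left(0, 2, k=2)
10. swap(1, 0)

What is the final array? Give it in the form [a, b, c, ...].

Answer: [3, 0, 2, 4, 1, 5]

Derivation:
After 1 (swap(2, 3)): [2, 0, 1, 5, 4, 3]
After 2 (swap(2, 1)): [2, 1, 0, 5, 4, 3]
After 3 (swap(0, 5)): [3, 1, 0, 5, 4, 2]
After 4 (reverse(1, 4)): [3, 4, 5, 0, 1, 2]
After 5 (reverse(3, 5)): [3, 4, 5, 2, 1, 0]
After 6 (rotate_left(2, 5, k=1)): [3, 4, 2, 1, 0, 5]
After 7 (rotate_left(2, 4, k=2)): [3, 4, 0, 2, 1, 5]
After 8 (swap(3, 1)): [3, 2, 0, 4, 1, 5]
After 9 (rotate_left(0, 2, k=2)): [0, 3, 2, 4, 1, 5]
After 10 (swap(1, 0)): [3, 0, 2, 4, 1, 5]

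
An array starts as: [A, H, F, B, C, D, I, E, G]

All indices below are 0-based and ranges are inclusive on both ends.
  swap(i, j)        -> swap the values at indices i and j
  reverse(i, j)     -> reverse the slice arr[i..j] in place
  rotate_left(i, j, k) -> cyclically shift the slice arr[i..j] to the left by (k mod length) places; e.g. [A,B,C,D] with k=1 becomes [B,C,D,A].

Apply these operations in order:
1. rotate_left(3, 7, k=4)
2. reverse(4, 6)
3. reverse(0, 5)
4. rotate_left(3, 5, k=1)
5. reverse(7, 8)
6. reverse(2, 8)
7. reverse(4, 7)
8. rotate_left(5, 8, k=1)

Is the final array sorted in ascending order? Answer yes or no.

After 1 (rotate_left(3, 7, k=4)): [A, H, F, E, B, C, D, I, G]
After 2 (reverse(4, 6)): [A, H, F, E, D, C, B, I, G]
After 3 (reverse(0, 5)): [C, D, E, F, H, A, B, I, G]
After 4 (rotate_left(3, 5, k=1)): [C, D, E, H, A, F, B, I, G]
After 5 (reverse(7, 8)): [C, D, E, H, A, F, B, G, I]
After 6 (reverse(2, 8)): [C, D, I, G, B, F, A, H, E]
After 7 (reverse(4, 7)): [C, D, I, G, H, A, F, B, E]
After 8 (rotate_left(5, 8, k=1)): [C, D, I, G, H, F, B, E, A]

Answer: no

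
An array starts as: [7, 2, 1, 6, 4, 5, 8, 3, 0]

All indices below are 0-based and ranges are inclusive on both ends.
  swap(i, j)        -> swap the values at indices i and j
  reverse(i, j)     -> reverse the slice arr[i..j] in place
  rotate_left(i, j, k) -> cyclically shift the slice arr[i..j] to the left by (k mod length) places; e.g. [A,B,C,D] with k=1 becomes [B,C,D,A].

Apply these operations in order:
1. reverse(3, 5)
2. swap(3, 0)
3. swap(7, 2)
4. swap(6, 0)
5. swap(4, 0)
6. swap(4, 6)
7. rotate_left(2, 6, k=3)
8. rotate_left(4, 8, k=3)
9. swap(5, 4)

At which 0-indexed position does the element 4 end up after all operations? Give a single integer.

Answer: 0

Derivation:
After 1 (reverse(3, 5)): [7, 2, 1, 5, 4, 6, 8, 3, 0]
After 2 (swap(3, 0)): [5, 2, 1, 7, 4, 6, 8, 3, 0]
After 3 (swap(7, 2)): [5, 2, 3, 7, 4, 6, 8, 1, 0]
After 4 (swap(6, 0)): [8, 2, 3, 7, 4, 6, 5, 1, 0]
After 5 (swap(4, 0)): [4, 2, 3, 7, 8, 6, 5, 1, 0]
After 6 (swap(4, 6)): [4, 2, 3, 7, 5, 6, 8, 1, 0]
After 7 (rotate_left(2, 6, k=3)): [4, 2, 6, 8, 3, 7, 5, 1, 0]
After 8 (rotate_left(4, 8, k=3)): [4, 2, 6, 8, 1, 0, 3, 7, 5]
After 9 (swap(5, 4)): [4, 2, 6, 8, 0, 1, 3, 7, 5]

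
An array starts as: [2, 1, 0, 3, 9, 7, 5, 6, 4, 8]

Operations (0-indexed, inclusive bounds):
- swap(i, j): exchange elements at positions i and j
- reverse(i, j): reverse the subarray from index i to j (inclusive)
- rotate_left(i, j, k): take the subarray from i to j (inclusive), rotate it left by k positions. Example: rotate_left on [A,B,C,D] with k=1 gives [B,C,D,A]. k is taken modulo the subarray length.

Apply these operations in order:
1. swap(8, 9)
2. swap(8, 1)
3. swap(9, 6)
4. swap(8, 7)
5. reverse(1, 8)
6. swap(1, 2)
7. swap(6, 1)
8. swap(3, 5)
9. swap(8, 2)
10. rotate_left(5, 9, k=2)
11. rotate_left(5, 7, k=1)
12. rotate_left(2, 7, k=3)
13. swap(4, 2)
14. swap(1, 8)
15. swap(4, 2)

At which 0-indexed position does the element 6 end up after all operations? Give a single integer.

After 1 (swap(8, 9)): [2, 1, 0, 3, 9, 7, 5, 6, 8, 4]
After 2 (swap(8, 1)): [2, 8, 0, 3, 9, 7, 5, 6, 1, 4]
After 3 (swap(9, 6)): [2, 8, 0, 3, 9, 7, 4, 6, 1, 5]
After 4 (swap(8, 7)): [2, 8, 0, 3, 9, 7, 4, 1, 6, 5]
After 5 (reverse(1, 8)): [2, 6, 1, 4, 7, 9, 3, 0, 8, 5]
After 6 (swap(1, 2)): [2, 1, 6, 4, 7, 9, 3, 0, 8, 5]
After 7 (swap(6, 1)): [2, 3, 6, 4, 7, 9, 1, 0, 8, 5]
After 8 (swap(3, 5)): [2, 3, 6, 9, 7, 4, 1, 0, 8, 5]
After 9 (swap(8, 2)): [2, 3, 8, 9, 7, 4, 1, 0, 6, 5]
After 10 (rotate_left(5, 9, k=2)): [2, 3, 8, 9, 7, 0, 6, 5, 4, 1]
After 11 (rotate_left(5, 7, k=1)): [2, 3, 8, 9, 7, 6, 5, 0, 4, 1]
After 12 (rotate_left(2, 7, k=3)): [2, 3, 6, 5, 0, 8, 9, 7, 4, 1]
After 13 (swap(4, 2)): [2, 3, 0, 5, 6, 8, 9, 7, 4, 1]
After 14 (swap(1, 8)): [2, 4, 0, 5, 6, 8, 9, 7, 3, 1]
After 15 (swap(4, 2)): [2, 4, 6, 5, 0, 8, 9, 7, 3, 1]

Answer: 2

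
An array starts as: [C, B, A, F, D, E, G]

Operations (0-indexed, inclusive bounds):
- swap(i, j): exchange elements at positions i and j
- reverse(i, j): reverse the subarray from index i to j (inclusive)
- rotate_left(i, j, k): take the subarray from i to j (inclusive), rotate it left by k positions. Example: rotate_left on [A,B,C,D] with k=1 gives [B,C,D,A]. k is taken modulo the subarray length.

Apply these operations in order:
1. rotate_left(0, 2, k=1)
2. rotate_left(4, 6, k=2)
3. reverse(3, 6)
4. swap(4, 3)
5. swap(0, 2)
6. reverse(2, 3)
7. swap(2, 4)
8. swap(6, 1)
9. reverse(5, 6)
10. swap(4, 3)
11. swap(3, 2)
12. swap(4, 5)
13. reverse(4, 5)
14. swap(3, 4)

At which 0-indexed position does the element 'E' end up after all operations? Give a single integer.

Answer: 4

Derivation:
After 1 (rotate_left(0, 2, k=1)): [B, A, C, F, D, E, G]
After 2 (rotate_left(4, 6, k=2)): [B, A, C, F, G, D, E]
After 3 (reverse(3, 6)): [B, A, C, E, D, G, F]
After 4 (swap(4, 3)): [B, A, C, D, E, G, F]
After 5 (swap(0, 2)): [C, A, B, D, E, G, F]
After 6 (reverse(2, 3)): [C, A, D, B, E, G, F]
After 7 (swap(2, 4)): [C, A, E, B, D, G, F]
After 8 (swap(6, 1)): [C, F, E, B, D, G, A]
After 9 (reverse(5, 6)): [C, F, E, B, D, A, G]
After 10 (swap(4, 3)): [C, F, E, D, B, A, G]
After 11 (swap(3, 2)): [C, F, D, E, B, A, G]
After 12 (swap(4, 5)): [C, F, D, E, A, B, G]
After 13 (reverse(4, 5)): [C, F, D, E, B, A, G]
After 14 (swap(3, 4)): [C, F, D, B, E, A, G]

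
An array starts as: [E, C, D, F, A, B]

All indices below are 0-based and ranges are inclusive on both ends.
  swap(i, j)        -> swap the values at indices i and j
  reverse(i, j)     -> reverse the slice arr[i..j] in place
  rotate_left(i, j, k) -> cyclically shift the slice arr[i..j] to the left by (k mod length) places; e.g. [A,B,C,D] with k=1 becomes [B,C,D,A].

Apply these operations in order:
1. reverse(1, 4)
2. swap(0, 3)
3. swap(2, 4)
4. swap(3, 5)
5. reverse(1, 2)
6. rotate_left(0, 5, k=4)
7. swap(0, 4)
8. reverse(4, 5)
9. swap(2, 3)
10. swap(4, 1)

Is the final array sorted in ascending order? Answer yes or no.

After 1 (reverse(1, 4)): [E, A, F, D, C, B]
After 2 (swap(0, 3)): [D, A, F, E, C, B]
After 3 (swap(2, 4)): [D, A, C, E, F, B]
After 4 (swap(3, 5)): [D, A, C, B, F, E]
After 5 (reverse(1, 2)): [D, C, A, B, F, E]
After 6 (rotate_left(0, 5, k=4)): [F, E, D, C, A, B]
After 7 (swap(0, 4)): [A, E, D, C, F, B]
After 8 (reverse(4, 5)): [A, E, D, C, B, F]
After 9 (swap(2, 3)): [A, E, C, D, B, F]
After 10 (swap(4, 1)): [A, B, C, D, E, F]

Answer: yes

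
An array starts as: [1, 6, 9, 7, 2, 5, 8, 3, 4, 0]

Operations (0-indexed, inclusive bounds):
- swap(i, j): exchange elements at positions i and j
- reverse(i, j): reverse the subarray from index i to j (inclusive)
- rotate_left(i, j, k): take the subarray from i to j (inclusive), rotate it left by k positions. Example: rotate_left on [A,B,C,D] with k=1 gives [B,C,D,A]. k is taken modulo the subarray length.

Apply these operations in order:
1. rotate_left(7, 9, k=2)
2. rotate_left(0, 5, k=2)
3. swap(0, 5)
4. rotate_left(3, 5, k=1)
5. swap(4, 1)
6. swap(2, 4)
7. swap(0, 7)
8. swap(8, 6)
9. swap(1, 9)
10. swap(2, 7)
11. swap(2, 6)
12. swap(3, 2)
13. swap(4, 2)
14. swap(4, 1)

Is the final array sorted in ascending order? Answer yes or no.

After 1 (rotate_left(7, 9, k=2)): [1, 6, 9, 7, 2, 5, 8, 0, 3, 4]
After 2 (rotate_left(0, 5, k=2)): [9, 7, 2, 5, 1, 6, 8, 0, 3, 4]
After 3 (swap(0, 5)): [6, 7, 2, 5, 1, 9, 8, 0, 3, 4]
After 4 (rotate_left(3, 5, k=1)): [6, 7, 2, 1, 9, 5, 8, 0, 3, 4]
After 5 (swap(4, 1)): [6, 9, 2, 1, 7, 5, 8, 0, 3, 4]
After 6 (swap(2, 4)): [6, 9, 7, 1, 2, 5, 8, 0, 3, 4]
After 7 (swap(0, 7)): [0, 9, 7, 1, 2, 5, 8, 6, 3, 4]
After 8 (swap(8, 6)): [0, 9, 7, 1, 2, 5, 3, 6, 8, 4]
After 9 (swap(1, 9)): [0, 4, 7, 1, 2, 5, 3, 6, 8, 9]
After 10 (swap(2, 7)): [0, 4, 6, 1, 2, 5, 3, 7, 8, 9]
After 11 (swap(2, 6)): [0, 4, 3, 1, 2, 5, 6, 7, 8, 9]
After 12 (swap(3, 2)): [0, 4, 1, 3, 2, 5, 6, 7, 8, 9]
After 13 (swap(4, 2)): [0, 4, 2, 3, 1, 5, 6, 7, 8, 9]
After 14 (swap(4, 1)): [0, 1, 2, 3, 4, 5, 6, 7, 8, 9]

Answer: yes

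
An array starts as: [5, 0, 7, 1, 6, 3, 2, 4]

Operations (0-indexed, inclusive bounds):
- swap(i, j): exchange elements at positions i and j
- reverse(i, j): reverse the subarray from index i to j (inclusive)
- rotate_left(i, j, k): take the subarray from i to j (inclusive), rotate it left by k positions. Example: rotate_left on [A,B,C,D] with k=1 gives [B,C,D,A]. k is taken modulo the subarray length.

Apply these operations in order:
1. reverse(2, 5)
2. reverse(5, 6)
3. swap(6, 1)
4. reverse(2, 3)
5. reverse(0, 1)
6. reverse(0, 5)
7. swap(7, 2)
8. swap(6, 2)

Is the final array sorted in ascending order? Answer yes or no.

Answer: no

Derivation:
After 1 (reverse(2, 5)): [5, 0, 3, 6, 1, 7, 2, 4]
After 2 (reverse(5, 6)): [5, 0, 3, 6, 1, 2, 7, 4]
After 3 (swap(6, 1)): [5, 7, 3, 6, 1, 2, 0, 4]
After 4 (reverse(2, 3)): [5, 7, 6, 3, 1, 2, 0, 4]
After 5 (reverse(0, 1)): [7, 5, 6, 3, 1, 2, 0, 4]
After 6 (reverse(0, 5)): [2, 1, 3, 6, 5, 7, 0, 4]
After 7 (swap(7, 2)): [2, 1, 4, 6, 5, 7, 0, 3]
After 8 (swap(6, 2)): [2, 1, 0, 6, 5, 7, 4, 3]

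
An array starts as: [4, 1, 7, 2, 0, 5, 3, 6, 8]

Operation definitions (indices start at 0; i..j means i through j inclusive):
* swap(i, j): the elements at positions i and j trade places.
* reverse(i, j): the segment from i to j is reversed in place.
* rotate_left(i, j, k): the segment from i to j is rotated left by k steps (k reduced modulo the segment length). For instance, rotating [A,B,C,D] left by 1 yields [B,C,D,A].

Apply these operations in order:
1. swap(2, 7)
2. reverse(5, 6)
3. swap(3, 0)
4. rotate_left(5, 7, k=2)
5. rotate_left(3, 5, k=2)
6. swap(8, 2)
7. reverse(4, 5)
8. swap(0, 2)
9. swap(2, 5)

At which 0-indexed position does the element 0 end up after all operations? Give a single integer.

Answer: 4

Derivation:
After 1 (swap(2, 7)): [4, 1, 6, 2, 0, 5, 3, 7, 8]
After 2 (reverse(5, 6)): [4, 1, 6, 2, 0, 3, 5, 7, 8]
After 3 (swap(3, 0)): [2, 1, 6, 4, 0, 3, 5, 7, 8]
After 4 (rotate_left(5, 7, k=2)): [2, 1, 6, 4, 0, 7, 3, 5, 8]
After 5 (rotate_left(3, 5, k=2)): [2, 1, 6, 7, 4, 0, 3, 5, 8]
After 6 (swap(8, 2)): [2, 1, 8, 7, 4, 0, 3, 5, 6]
After 7 (reverse(4, 5)): [2, 1, 8, 7, 0, 4, 3, 5, 6]
After 8 (swap(0, 2)): [8, 1, 2, 7, 0, 4, 3, 5, 6]
After 9 (swap(2, 5)): [8, 1, 4, 7, 0, 2, 3, 5, 6]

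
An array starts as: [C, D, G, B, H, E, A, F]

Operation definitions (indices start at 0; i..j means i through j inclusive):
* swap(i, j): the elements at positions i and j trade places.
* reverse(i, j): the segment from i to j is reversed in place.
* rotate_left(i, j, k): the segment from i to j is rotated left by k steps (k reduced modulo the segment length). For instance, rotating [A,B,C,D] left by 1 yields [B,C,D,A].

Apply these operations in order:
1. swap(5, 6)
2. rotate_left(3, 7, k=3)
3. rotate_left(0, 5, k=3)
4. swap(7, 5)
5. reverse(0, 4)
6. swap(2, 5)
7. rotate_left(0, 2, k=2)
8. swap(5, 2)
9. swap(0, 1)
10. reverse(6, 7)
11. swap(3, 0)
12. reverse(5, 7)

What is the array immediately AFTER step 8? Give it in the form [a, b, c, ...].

Answer: [A, D, B, F, E, C, H, G]

Derivation:
After 1 (swap(5, 6)): [C, D, G, B, H, A, E, F]
After 2 (rotate_left(3, 7, k=3)): [C, D, G, E, F, B, H, A]
After 3 (rotate_left(0, 5, k=3)): [E, F, B, C, D, G, H, A]
After 4 (swap(7, 5)): [E, F, B, C, D, A, H, G]
After 5 (reverse(0, 4)): [D, C, B, F, E, A, H, G]
After 6 (swap(2, 5)): [D, C, A, F, E, B, H, G]
After 7 (rotate_left(0, 2, k=2)): [A, D, C, F, E, B, H, G]
After 8 (swap(5, 2)): [A, D, B, F, E, C, H, G]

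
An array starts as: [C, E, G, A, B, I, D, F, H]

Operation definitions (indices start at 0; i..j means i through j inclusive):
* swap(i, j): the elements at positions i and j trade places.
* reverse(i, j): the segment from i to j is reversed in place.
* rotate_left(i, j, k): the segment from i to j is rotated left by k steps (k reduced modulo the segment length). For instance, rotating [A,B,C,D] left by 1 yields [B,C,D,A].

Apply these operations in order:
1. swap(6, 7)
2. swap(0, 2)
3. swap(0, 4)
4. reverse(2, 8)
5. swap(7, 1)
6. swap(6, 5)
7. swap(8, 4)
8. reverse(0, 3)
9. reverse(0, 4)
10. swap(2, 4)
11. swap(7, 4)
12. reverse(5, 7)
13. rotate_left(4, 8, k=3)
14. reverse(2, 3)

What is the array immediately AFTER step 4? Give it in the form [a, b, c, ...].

Answer: [B, E, H, D, F, I, G, A, C]

Derivation:
After 1 (swap(6, 7)): [C, E, G, A, B, I, F, D, H]
After 2 (swap(0, 2)): [G, E, C, A, B, I, F, D, H]
After 3 (swap(0, 4)): [B, E, C, A, G, I, F, D, H]
After 4 (reverse(2, 8)): [B, E, H, D, F, I, G, A, C]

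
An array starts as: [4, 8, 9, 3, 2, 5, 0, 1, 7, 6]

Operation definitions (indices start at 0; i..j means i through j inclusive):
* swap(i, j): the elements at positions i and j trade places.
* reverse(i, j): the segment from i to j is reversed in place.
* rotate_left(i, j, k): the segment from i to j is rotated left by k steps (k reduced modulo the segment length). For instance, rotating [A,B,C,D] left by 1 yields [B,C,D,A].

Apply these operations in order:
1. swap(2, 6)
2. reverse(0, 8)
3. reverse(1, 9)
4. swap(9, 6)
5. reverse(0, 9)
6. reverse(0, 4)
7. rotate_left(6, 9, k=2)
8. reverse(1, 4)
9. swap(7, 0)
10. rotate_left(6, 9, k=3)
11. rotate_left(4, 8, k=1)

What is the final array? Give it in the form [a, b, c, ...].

Answer: [7, 2, 9, 5, 0, 4, 6, 3, 1, 8]

Derivation:
After 1 (swap(2, 6)): [4, 8, 0, 3, 2, 5, 9, 1, 7, 6]
After 2 (reverse(0, 8)): [7, 1, 9, 5, 2, 3, 0, 8, 4, 6]
After 3 (reverse(1, 9)): [7, 6, 4, 8, 0, 3, 2, 5, 9, 1]
After 4 (swap(9, 6)): [7, 6, 4, 8, 0, 3, 1, 5, 9, 2]
After 5 (reverse(0, 9)): [2, 9, 5, 1, 3, 0, 8, 4, 6, 7]
After 6 (reverse(0, 4)): [3, 1, 5, 9, 2, 0, 8, 4, 6, 7]
After 7 (rotate_left(6, 9, k=2)): [3, 1, 5, 9, 2, 0, 6, 7, 8, 4]
After 8 (reverse(1, 4)): [3, 2, 9, 5, 1, 0, 6, 7, 8, 4]
After 9 (swap(7, 0)): [7, 2, 9, 5, 1, 0, 6, 3, 8, 4]
After 10 (rotate_left(6, 9, k=3)): [7, 2, 9, 5, 1, 0, 4, 6, 3, 8]
After 11 (rotate_left(4, 8, k=1)): [7, 2, 9, 5, 0, 4, 6, 3, 1, 8]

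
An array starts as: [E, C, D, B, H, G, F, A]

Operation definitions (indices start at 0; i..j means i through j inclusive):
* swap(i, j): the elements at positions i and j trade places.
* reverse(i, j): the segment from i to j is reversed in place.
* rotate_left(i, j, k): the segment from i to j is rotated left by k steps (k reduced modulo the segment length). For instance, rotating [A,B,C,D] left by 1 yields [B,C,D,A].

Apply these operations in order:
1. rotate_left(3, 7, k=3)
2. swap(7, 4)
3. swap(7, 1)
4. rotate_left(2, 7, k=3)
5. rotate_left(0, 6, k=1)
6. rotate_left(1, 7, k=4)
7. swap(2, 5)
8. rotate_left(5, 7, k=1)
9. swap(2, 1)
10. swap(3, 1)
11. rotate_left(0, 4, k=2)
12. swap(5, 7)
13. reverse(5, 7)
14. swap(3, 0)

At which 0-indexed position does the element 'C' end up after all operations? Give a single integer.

Answer: 5

Derivation:
After 1 (rotate_left(3, 7, k=3)): [E, C, D, F, A, B, H, G]
After 2 (swap(7, 4)): [E, C, D, F, G, B, H, A]
After 3 (swap(7, 1)): [E, A, D, F, G, B, H, C]
After 4 (rotate_left(2, 7, k=3)): [E, A, B, H, C, D, F, G]
After 5 (rotate_left(0, 6, k=1)): [A, B, H, C, D, F, E, G]
After 6 (rotate_left(1, 7, k=4)): [A, F, E, G, B, H, C, D]
After 7 (swap(2, 5)): [A, F, H, G, B, E, C, D]
After 8 (rotate_left(5, 7, k=1)): [A, F, H, G, B, C, D, E]
After 9 (swap(2, 1)): [A, H, F, G, B, C, D, E]
After 10 (swap(3, 1)): [A, G, F, H, B, C, D, E]
After 11 (rotate_left(0, 4, k=2)): [F, H, B, A, G, C, D, E]
After 12 (swap(5, 7)): [F, H, B, A, G, E, D, C]
After 13 (reverse(5, 7)): [F, H, B, A, G, C, D, E]
After 14 (swap(3, 0)): [A, H, B, F, G, C, D, E]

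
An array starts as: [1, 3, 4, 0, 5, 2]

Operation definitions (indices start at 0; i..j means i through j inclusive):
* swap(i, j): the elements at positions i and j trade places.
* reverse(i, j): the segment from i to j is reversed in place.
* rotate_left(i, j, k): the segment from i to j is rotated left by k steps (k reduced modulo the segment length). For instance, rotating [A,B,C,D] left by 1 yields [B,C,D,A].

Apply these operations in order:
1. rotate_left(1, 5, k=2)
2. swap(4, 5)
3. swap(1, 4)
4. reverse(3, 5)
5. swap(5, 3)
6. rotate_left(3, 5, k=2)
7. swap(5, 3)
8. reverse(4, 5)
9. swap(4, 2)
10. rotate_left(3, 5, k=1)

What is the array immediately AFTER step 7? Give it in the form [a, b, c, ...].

Answer: [1, 4, 5, 0, 2, 3]

Derivation:
After 1 (rotate_left(1, 5, k=2)): [1, 0, 5, 2, 3, 4]
After 2 (swap(4, 5)): [1, 0, 5, 2, 4, 3]
After 3 (swap(1, 4)): [1, 4, 5, 2, 0, 3]
After 4 (reverse(3, 5)): [1, 4, 5, 3, 0, 2]
After 5 (swap(5, 3)): [1, 4, 5, 2, 0, 3]
After 6 (rotate_left(3, 5, k=2)): [1, 4, 5, 3, 2, 0]
After 7 (swap(5, 3)): [1, 4, 5, 0, 2, 3]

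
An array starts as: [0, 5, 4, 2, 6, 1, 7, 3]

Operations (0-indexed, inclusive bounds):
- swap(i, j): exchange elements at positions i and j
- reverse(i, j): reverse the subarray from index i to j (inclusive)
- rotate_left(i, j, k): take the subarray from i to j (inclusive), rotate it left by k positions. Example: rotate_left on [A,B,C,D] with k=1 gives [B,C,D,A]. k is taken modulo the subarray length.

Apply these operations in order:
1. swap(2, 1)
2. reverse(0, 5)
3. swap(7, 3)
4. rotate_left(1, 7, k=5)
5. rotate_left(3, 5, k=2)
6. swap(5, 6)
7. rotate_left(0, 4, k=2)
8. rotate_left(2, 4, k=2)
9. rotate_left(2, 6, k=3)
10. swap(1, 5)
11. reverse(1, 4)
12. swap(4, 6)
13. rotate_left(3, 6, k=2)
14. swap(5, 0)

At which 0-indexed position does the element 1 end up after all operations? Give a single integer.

After 1 (swap(2, 1)): [0, 4, 5, 2, 6, 1, 7, 3]
After 2 (reverse(0, 5)): [1, 6, 2, 5, 4, 0, 7, 3]
After 3 (swap(7, 3)): [1, 6, 2, 3, 4, 0, 7, 5]
After 4 (rotate_left(1, 7, k=5)): [1, 7, 5, 6, 2, 3, 4, 0]
After 5 (rotate_left(3, 5, k=2)): [1, 7, 5, 3, 6, 2, 4, 0]
After 6 (swap(5, 6)): [1, 7, 5, 3, 6, 4, 2, 0]
After 7 (rotate_left(0, 4, k=2)): [5, 3, 6, 1, 7, 4, 2, 0]
After 8 (rotate_left(2, 4, k=2)): [5, 3, 7, 6, 1, 4, 2, 0]
After 9 (rotate_left(2, 6, k=3)): [5, 3, 4, 2, 7, 6, 1, 0]
After 10 (swap(1, 5)): [5, 6, 4, 2, 7, 3, 1, 0]
After 11 (reverse(1, 4)): [5, 7, 2, 4, 6, 3, 1, 0]
After 12 (swap(4, 6)): [5, 7, 2, 4, 1, 3, 6, 0]
After 13 (rotate_left(3, 6, k=2)): [5, 7, 2, 3, 6, 4, 1, 0]
After 14 (swap(5, 0)): [4, 7, 2, 3, 6, 5, 1, 0]

Answer: 6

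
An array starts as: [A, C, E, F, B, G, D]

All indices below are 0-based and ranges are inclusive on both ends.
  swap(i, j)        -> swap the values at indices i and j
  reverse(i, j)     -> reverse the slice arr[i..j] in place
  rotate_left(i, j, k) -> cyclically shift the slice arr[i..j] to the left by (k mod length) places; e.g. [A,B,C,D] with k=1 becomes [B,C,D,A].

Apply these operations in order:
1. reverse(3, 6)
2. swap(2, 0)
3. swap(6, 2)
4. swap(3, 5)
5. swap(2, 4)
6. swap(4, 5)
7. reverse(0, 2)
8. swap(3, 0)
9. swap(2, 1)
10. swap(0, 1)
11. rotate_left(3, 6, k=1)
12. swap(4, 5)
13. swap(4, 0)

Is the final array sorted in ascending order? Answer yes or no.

After 1 (reverse(3, 6)): [A, C, E, D, G, B, F]
After 2 (swap(2, 0)): [E, C, A, D, G, B, F]
After 3 (swap(6, 2)): [E, C, F, D, G, B, A]
After 4 (swap(3, 5)): [E, C, F, B, G, D, A]
After 5 (swap(2, 4)): [E, C, G, B, F, D, A]
After 6 (swap(4, 5)): [E, C, G, B, D, F, A]
After 7 (reverse(0, 2)): [G, C, E, B, D, F, A]
After 8 (swap(3, 0)): [B, C, E, G, D, F, A]
After 9 (swap(2, 1)): [B, E, C, G, D, F, A]
After 10 (swap(0, 1)): [E, B, C, G, D, F, A]
After 11 (rotate_left(3, 6, k=1)): [E, B, C, D, F, A, G]
After 12 (swap(4, 5)): [E, B, C, D, A, F, G]
After 13 (swap(4, 0)): [A, B, C, D, E, F, G]

Answer: yes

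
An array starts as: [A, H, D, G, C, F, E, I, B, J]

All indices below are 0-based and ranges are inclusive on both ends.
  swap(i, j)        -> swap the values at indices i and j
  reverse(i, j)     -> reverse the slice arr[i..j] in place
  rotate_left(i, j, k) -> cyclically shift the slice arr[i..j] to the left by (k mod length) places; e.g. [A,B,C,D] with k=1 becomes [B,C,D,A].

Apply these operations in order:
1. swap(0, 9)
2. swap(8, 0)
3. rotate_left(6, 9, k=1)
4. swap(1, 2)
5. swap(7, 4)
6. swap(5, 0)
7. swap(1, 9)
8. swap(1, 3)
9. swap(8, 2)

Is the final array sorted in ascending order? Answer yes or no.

After 1 (swap(0, 9)): [J, H, D, G, C, F, E, I, B, A]
After 2 (swap(8, 0)): [B, H, D, G, C, F, E, I, J, A]
After 3 (rotate_left(6, 9, k=1)): [B, H, D, G, C, F, I, J, A, E]
After 4 (swap(1, 2)): [B, D, H, G, C, F, I, J, A, E]
After 5 (swap(7, 4)): [B, D, H, G, J, F, I, C, A, E]
After 6 (swap(5, 0)): [F, D, H, G, J, B, I, C, A, E]
After 7 (swap(1, 9)): [F, E, H, G, J, B, I, C, A, D]
After 8 (swap(1, 3)): [F, G, H, E, J, B, I, C, A, D]
After 9 (swap(8, 2)): [F, G, A, E, J, B, I, C, H, D]

Answer: no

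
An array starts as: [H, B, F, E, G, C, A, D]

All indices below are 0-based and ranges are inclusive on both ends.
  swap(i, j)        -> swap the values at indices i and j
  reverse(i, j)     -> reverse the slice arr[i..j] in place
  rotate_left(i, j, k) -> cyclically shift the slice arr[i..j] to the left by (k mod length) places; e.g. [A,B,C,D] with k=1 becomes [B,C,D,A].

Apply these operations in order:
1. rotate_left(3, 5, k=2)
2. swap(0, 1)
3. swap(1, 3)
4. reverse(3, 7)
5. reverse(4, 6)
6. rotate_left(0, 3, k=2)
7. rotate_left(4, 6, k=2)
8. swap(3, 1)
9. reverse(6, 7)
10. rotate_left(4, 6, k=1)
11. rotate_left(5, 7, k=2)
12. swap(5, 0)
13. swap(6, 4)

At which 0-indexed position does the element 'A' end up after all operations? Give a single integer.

Answer: 7

Derivation:
After 1 (rotate_left(3, 5, k=2)): [H, B, F, C, E, G, A, D]
After 2 (swap(0, 1)): [B, H, F, C, E, G, A, D]
After 3 (swap(1, 3)): [B, C, F, H, E, G, A, D]
After 4 (reverse(3, 7)): [B, C, F, D, A, G, E, H]
After 5 (reverse(4, 6)): [B, C, F, D, E, G, A, H]
After 6 (rotate_left(0, 3, k=2)): [F, D, B, C, E, G, A, H]
After 7 (rotate_left(4, 6, k=2)): [F, D, B, C, A, E, G, H]
After 8 (swap(3, 1)): [F, C, B, D, A, E, G, H]
After 9 (reverse(6, 7)): [F, C, B, D, A, E, H, G]
After 10 (rotate_left(4, 6, k=1)): [F, C, B, D, E, H, A, G]
After 11 (rotate_left(5, 7, k=2)): [F, C, B, D, E, G, H, A]
After 12 (swap(5, 0)): [G, C, B, D, E, F, H, A]
After 13 (swap(6, 4)): [G, C, B, D, H, F, E, A]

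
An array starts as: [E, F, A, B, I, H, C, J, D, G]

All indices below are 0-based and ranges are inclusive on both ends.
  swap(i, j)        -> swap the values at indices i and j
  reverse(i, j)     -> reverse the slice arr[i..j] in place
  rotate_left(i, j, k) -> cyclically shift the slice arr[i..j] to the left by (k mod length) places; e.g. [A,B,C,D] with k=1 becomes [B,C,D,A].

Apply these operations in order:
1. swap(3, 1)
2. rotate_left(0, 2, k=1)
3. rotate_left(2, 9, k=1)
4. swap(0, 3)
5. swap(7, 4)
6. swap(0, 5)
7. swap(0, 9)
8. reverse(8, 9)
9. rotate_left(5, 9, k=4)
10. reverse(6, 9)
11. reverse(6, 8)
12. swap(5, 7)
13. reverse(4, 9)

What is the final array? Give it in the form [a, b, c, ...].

After 1 (swap(3, 1)): [E, B, A, F, I, H, C, J, D, G]
After 2 (rotate_left(0, 2, k=1)): [B, A, E, F, I, H, C, J, D, G]
After 3 (rotate_left(2, 9, k=1)): [B, A, F, I, H, C, J, D, G, E]
After 4 (swap(0, 3)): [I, A, F, B, H, C, J, D, G, E]
After 5 (swap(7, 4)): [I, A, F, B, D, C, J, H, G, E]
After 6 (swap(0, 5)): [C, A, F, B, D, I, J, H, G, E]
After 7 (swap(0, 9)): [E, A, F, B, D, I, J, H, G, C]
After 8 (reverse(8, 9)): [E, A, F, B, D, I, J, H, C, G]
After 9 (rotate_left(5, 9, k=4)): [E, A, F, B, D, G, I, J, H, C]
After 10 (reverse(6, 9)): [E, A, F, B, D, G, C, H, J, I]
After 11 (reverse(6, 8)): [E, A, F, B, D, G, J, H, C, I]
After 12 (swap(5, 7)): [E, A, F, B, D, H, J, G, C, I]
After 13 (reverse(4, 9)): [E, A, F, B, I, C, G, J, H, D]

Answer: [E, A, F, B, I, C, G, J, H, D]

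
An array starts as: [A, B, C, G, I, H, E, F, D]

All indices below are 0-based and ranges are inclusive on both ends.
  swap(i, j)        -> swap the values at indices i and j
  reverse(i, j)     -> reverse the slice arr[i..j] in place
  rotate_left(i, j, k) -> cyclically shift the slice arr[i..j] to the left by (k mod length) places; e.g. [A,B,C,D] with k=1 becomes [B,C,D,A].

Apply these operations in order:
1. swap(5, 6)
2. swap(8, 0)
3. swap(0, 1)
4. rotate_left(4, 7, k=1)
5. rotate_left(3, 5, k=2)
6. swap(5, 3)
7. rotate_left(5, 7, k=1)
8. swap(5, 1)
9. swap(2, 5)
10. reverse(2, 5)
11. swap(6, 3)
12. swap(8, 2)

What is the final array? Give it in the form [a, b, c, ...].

After 1 (swap(5, 6)): [A, B, C, G, I, E, H, F, D]
After 2 (swap(8, 0)): [D, B, C, G, I, E, H, F, A]
After 3 (swap(0, 1)): [B, D, C, G, I, E, H, F, A]
After 4 (rotate_left(4, 7, k=1)): [B, D, C, G, E, H, F, I, A]
After 5 (rotate_left(3, 5, k=2)): [B, D, C, H, G, E, F, I, A]
After 6 (swap(5, 3)): [B, D, C, E, G, H, F, I, A]
After 7 (rotate_left(5, 7, k=1)): [B, D, C, E, G, F, I, H, A]
After 8 (swap(5, 1)): [B, F, C, E, G, D, I, H, A]
After 9 (swap(2, 5)): [B, F, D, E, G, C, I, H, A]
After 10 (reverse(2, 5)): [B, F, C, G, E, D, I, H, A]
After 11 (swap(6, 3)): [B, F, C, I, E, D, G, H, A]
After 12 (swap(8, 2)): [B, F, A, I, E, D, G, H, C]

Answer: [B, F, A, I, E, D, G, H, C]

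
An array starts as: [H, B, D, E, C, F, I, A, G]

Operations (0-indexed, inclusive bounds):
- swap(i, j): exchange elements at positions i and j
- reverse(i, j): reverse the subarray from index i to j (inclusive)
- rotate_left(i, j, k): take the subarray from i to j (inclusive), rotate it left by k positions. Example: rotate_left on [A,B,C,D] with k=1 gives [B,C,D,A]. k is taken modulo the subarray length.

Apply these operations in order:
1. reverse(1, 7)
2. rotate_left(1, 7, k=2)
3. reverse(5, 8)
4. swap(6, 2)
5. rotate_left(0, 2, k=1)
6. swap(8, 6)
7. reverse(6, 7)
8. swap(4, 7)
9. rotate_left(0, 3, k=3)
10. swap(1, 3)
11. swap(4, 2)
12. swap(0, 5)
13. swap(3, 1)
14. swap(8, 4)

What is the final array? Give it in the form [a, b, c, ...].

Answer: [G, F, B, H, C, E, A, D, I]

Derivation:
After 1 (reverse(1, 7)): [H, A, I, F, C, E, D, B, G]
After 2 (rotate_left(1, 7, k=2)): [H, F, C, E, D, B, A, I, G]
After 3 (reverse(5, 8)): [H, F, C, E, D, G, I, A, B]
After 4 (swap(6, 2)): [H, F, I, E, D, G, C, A, B]
After 5 (rotate_left(0, 2, k=1)): [F, I, H, E, D, G, C, A, B]
After 6 (swap(8, 6)): [F, I, H, E, D, G, B, A, C]
After 7 (reverse(6, 7)): [F, I, H, E, D, G, A, B, C]
After 8 (swap(4, 7)): [F, I, H, E, B, G, A, D, C]
After 9 (rotate_left(0, 3, k=3)): [E, F, I, H, B, G, A, D, C]
After 10 (swap(1, 3)): [E, H, I, F, B, G, A, D, C]
After 11 (swap(4, 2)): [E, H, B, F, I, G, A, D, C]
After 12 (swap(0, 5)): [G, H, B, F, I, E, A, D, C]
After 13 (swap(3, 1)): [G, F, B, H, I, E, A, D, C]
After 14 (swap(8, 4)): [G, F, B, H, C, E, A, D, I]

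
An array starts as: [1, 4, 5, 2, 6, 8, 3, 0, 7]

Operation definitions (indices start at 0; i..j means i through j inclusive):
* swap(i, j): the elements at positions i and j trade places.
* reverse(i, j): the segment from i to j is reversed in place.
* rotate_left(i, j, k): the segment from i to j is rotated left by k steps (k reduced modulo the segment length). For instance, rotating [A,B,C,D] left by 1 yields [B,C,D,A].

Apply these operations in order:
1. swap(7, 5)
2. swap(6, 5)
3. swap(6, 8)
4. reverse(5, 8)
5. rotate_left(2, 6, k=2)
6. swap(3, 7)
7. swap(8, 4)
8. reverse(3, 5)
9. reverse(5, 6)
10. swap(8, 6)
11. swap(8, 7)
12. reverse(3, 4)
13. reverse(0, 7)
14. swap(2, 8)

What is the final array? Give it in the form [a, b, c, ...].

After 1 (swap(7, 5)): [1, 4, 5, 2, 6, 0, 3, 8, 7]
After 2 (swap(6, 5)): [1, 4, 5, 2, 6, 3, 0, 8, 7]
After 3 (swap(6, 8)): [1, 4, 5, 2, 6, 3, 7, 8, 0]
After 4 (reverse(5, 8)): [1, 4, 5, 2, 6, 0, 8, 7, 3]
After 5 (rotate_left(2, 6, k=2)): [1, 4, 6, 0, 8, 5, 2, 7, 3]
After 6 (swap(3, 7)): [1, 4, 6, 7, 8, 5, 2, 0, 3]
After 7 (swap(8, 4)): [1, 4, 6, 7, 3, 5, 2, 0, 8]
After 8 (reverse(3, 5)): [1, 4, 6, 5, 3, 7, 2, 0, 8]
After 9 (reverse(5, 6)): [1, 4, 6, 5, 3, 2, 7, 0, 8]
After 10 (swap(8, 6)): [1, 4, 6, 5, 3, 2, 8, 0, 7]
After 11 (swap(8, 7)): [1, 4, 6, 5, 3, 2, 8, 7, 0]
After 12 (reverse(3, 4)): [1, 4, 6, 3, 5, 2, 8, 7, 0]
After 13 (reverse(0, 7)): [7, 8, 2, 5, 3, 6, 4, 1, 0]
After 14 (swap(2, 8)): [7, 8, 0, 5, 3, 6, 4, 1, 2]

Answer: [7, 8, 0, 5, 3, 6, 4, 1, 2]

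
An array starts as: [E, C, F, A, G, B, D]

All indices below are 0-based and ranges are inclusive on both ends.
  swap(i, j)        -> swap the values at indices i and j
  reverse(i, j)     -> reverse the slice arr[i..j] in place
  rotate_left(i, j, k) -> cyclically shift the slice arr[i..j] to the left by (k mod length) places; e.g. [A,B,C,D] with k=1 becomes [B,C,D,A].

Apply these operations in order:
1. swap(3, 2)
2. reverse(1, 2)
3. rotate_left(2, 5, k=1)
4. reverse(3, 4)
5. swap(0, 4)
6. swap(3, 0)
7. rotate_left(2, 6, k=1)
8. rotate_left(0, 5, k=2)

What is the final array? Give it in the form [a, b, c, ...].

After 1 (swap(3, 2)): [E, C, A, F, G, B, D]
After 2 (reverse(1, 2)): [E, A, C, F, G, B, D]
After 3 (rotate_left(2, 5, k=1)): [E, A, F, G, B, C, D]
After 4 (reverse(3, 4)): [E, A, F, B, G, C, D]
After 5 (swap(0, 4)): [G, A, F, B, E, C, D]
After 6 (swap(3, 0)): [B, A, F, G, E, C, D]
After 7 (rotate_left(2, 6, k=1)): [B, A, G, E, C, D, F]
After 8 (rotate_left(0, 5, k=2)): [G, E, C, D, B, A, F]

Answer: [G, E, C, D, B, A, F]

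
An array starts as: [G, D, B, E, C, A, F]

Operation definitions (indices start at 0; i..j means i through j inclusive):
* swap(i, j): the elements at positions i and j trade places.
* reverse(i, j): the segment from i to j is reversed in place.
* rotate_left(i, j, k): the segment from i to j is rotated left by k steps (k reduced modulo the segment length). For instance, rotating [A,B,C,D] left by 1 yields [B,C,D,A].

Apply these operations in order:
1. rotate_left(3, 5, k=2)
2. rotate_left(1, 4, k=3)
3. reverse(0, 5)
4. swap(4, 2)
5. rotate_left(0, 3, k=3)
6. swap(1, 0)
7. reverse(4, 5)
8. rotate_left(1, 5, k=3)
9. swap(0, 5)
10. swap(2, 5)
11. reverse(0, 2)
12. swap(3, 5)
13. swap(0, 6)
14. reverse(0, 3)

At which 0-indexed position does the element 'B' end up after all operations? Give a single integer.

Answer: 0

Derivation:
After 1 (rotate_left(3, 5, k=2)): [G, D, B, A, E, C, F]
After 2 (rotate_left(1, 4, k=3)): [G, E, D, B, A, C, F]
After 3 (reverse(0, 5)): [C, A, B, D, E, G, F]
After 4 (swap(4, 2)): [C, A, E, D, B, G, F]
After 5 (rotate_left(0, 3, k=3)): [D, C, A, E, B, G, F]
After 6 (swap(1, 0)): [C, D, A, E, B, G, F]
After 7 (reverse(4, 5)): [C, D, A, E, G, B, F]
After 8 (rotate_left(1, 5, k=3)): [C, G, B, D, A, E, F]
After 9 (swap(0, 5)): [E, G, B, D, A, C, F]
After 10 (swap(2, 5)): [E, G, C, D, A, B, F]
After 11 (reverse(0, 2)): [C, G, E, D, A, B, F]
After 12 (swap(3, 5)): [C, G, E, B, A, D, F]
After 13 (swap(0, 6)): [F, G, E, B, A, D, C]
After 14 (reverse(0, 3)): [B, E, G, F, A, D, C]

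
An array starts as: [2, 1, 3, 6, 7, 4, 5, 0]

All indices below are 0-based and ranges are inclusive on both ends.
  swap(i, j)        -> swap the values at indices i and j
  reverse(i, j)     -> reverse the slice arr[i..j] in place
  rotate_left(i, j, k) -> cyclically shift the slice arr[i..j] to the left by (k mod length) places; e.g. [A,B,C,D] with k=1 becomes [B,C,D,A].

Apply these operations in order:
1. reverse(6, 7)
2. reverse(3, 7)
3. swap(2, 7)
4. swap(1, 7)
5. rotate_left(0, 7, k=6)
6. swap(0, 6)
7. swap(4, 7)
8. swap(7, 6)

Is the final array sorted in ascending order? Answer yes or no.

Answer: yes

Derivation:
After 1 (reverse(6, 7)): [2, 1, 3, 6, 7, 4, 0, 5]
After 2 (reverse(3, 7)): [2, 1, 3, 5, 0, 4, 7, 6]
After 3 (swap(2, 7)): [2, 1, 6, 5, 0, 4, 7, 3]
After 4 (swap(1, 7)): [2, 3, 6, 5, 0, 4, 7, 1]
After 5 (rotate_left(0, 7, k=6)): [7, 1, 2, 3, 6, 5, 0, 4]
After 6 (swap(0, 6)): [0, 1, 2, 3, 6, 5, 7, 4]
After 7 (swap(4, 7)): [0, 1, 2, 3, 4, 5, 7, 6]
After 8 (swap(7, 6)): [0, 1, 2, 3, 4, 5, 6, 7]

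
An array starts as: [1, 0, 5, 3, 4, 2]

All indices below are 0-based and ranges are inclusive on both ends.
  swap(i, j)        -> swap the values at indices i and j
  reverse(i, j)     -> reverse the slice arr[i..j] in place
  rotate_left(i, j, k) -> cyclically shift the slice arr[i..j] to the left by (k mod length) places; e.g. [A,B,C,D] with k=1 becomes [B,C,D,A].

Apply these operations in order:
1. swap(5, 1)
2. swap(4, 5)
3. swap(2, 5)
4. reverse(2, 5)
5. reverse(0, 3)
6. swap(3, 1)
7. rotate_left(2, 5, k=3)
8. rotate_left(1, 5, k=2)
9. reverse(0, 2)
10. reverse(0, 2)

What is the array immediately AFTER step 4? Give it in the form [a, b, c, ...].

Answer: [1, 2, 5, 0, 3, 4]

Derivation:
After 1 (swap(5, 1)): [1, 2, 5, 3, 4, 0]
After 2 (swap(4, 5)): [1, 2, 5, 3, 0, 4]
After 3 (swap(2, 5)): [1, 2, 4, 3, 0, 5]
After 4 (reverse(2, 5)): [1, 2, 5, 0, 3, 4]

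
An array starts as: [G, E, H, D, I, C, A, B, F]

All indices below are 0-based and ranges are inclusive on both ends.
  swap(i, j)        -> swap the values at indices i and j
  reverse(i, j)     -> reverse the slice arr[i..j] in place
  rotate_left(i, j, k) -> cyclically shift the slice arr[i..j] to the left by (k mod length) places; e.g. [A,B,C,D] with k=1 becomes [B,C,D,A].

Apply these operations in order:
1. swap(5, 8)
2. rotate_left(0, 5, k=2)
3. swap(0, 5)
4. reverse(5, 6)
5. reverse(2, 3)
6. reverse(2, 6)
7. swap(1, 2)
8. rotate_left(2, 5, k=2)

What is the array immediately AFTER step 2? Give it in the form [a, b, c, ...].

After 1 (swap(5, 8)): [G, E, H, D, I, F, A, B, C]
After 2 (rotate_left(0, 5, k=2)): [H, D, I, F, G, E, A, B, C]

Answer: [H, D, I, F, G, E, A, B, C]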